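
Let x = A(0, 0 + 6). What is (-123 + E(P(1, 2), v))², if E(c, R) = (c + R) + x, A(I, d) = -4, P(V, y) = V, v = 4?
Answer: 14884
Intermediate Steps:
x = -4
E(c, R) = -4 + R + c (E(c, R) = (c + R) - 4 = (R + c) - 4 = -4 + R + c)
(-123 + E(P(1, 2), v))² = (-123 + (-4 + 4 + 1))² = (-123 + 1)² = (-122)² = 14884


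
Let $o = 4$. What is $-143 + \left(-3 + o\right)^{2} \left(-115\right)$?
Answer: $-258$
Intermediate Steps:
$-143 + \left(-3 + o\right)^{2} \left(-115\right) = -143 + \left(-3 + 4\right)^{2} \left(-115\right) = -143 + 1^{2} \left(-115\right) = -143 + 1 \left(-115\right) = -143 - 115 = -258$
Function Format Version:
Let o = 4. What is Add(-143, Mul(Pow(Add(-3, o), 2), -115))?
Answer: -258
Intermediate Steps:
Add(-143, Mul(Pow(Add(-3, o), 2), -115)) = Add(-143, Mul(Pow(Add(-3, 4), 2), -115)) = Add(-143, Mul(Pow(1, 2), -115)) = Add(-143, Mul(1, -115)) = Add(-143, -115) = -258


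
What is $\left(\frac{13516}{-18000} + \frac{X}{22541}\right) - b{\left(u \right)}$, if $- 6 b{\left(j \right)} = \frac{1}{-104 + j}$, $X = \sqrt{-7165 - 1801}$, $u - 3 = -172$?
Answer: $- \frac{307739}{409500} + \frac{i \sqrt{8966}}{22541} \approx -0.7515 + 0.0042007 i$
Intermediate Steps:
$u = -169$ ($u = 3 - 172 = -169$)
$X = i \sqrt{8966}$ ($X = \sqrt{-8966} = i \sqrt{8966} \approx 94.689 i$)
$b{\left(j \right)} = - \frac{1}{6 \left(-104 + j\right)}$
$\left(\frac{13516}{-18000} + \frac{X}{22541}\right) - b{\left(u \right)} = \left(\frac{13516}{-18000} + \frac{i \sqrt{8966}}{22541}\right) - - \frac{1}{-624 + 6 \left(-169\right)} = \left(13516 \left(- \frac{1}{18000}\right) + i \sqrt{8966} \cdot \frac{1}{22541}\right) - - \frac{1}{-624 - 1014} = \left(- \frac{3379}{4500} + \frac{i \sqrt{8966}}{22541}\right) - - \frac{1}{-1638} = \left(- \frac{3379}{4500} + \frac{i \sqrt{8966}}{22541}\right) - \left(-1\right) \left(- \frac{1}{1638}\right) = \left(- \frac{3379}{4500} + \frac{i \sqrt{8966}}{22541}\right) - \frac{1}{1638} = - \frac{307739}{409500} + \frac{i \sqrt{8966}}{22541}$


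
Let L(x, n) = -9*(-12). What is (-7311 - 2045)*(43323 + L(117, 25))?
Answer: -406340436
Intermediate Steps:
L(x, n) = 108
(-7311 - 2045)*(43323 + L(117, 25)) = (-7311 - 2045)*(43323 + 108) = -9356*43431 = -406340436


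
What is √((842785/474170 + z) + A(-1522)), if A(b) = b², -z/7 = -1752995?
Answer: √131192057040219182/94834 ≈ 3819.4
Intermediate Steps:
z = 12270965 (z = -7*(-1752995) = 12270965)
√((842785/474170 + z) + A(-1522)) = √((842785/474170 + 12270965) + (-1522)²) = √((842785*(1/474170) + 12270965) + 2316484) = √((168557/94834 + 12270965) + 2316484) = √(1163704863367/94834 + 2316484) = √(1383386307023/94834) = √131192057040219182/94834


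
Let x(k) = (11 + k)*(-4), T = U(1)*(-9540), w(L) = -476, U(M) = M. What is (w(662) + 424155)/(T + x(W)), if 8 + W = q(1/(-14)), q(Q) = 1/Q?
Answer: -423679/9496 ≈ -44.617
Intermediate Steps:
T = -9540 (T = 1*(-9540) = -9540)
W = -22 (W = -8 + 1/(1/(-14)) = -8 + 1/(-1/14) = -8 - 14 = -22)
x(k) = -44 - 4*k
(w(662) + 424155)/(T + x(W)) = (-476 + 424155)/(-9540 + (-44 - 4*(-22))) = 423679/(-9540 + (-44 + 88)) = 423679/(-9540 + 44) = 423679/(-9496) = 423679*(-1/9496) = -423679/9496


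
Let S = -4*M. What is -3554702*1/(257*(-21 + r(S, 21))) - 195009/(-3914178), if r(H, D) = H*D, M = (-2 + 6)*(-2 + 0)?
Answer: -4627036664731/218289792882 ≈ -21.197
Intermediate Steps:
M = -8 (M = 4*(-2) = -8)
S = 32 (S = -4*(-8) = 32)
r(H, D) = D*H
-3554702*1/(257*(-21 + r(S, 21))) - 195009/(-3914178) = -3554702*1/(257*(-21 + 21*32)) - 195009/(-3914178) = -3554702*1/(257*(-21 + 672)) - 195009*(-1/3914178) = -3554702/(257*651) + 65003/1304726 = -3554702/167307 + 65003/1304726 = -4627036664731/218289792882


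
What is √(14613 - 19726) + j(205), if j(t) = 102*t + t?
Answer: 21115 + I*√5113 ≈ 21115.0 + 71.505*I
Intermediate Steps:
j(t) = 103*t
√(14613 - 19726) + j(205) = √(14613 - 19726) + 103*205 = √(-5113) + 21115 = I*√5113 + 21115 = 21115 + I*√5113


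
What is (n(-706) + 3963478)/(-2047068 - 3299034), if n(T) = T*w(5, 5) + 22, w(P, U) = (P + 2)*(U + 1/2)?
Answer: -3936319/5346102 ≈ -0.73630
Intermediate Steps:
w(P, U) = (½ + U)*(2 + P) (w(P, U) = (2 + P)*(U + ½) = (2 + P)*(½ + U) = (½ + U)*(2 + P))
n(T) = 22 + 77*T/2 (n(T) = T*(1 + (½)*5 + 2*5 + 5*5) + 22 = T*(1 + 5/2 + 10 + 25) + 22 = T*(77/2) + 22 = 77*T/2 + 22 = 22 + 77*T/2)
(n(-706) + 3963478)/(-2047068 - 3299034) = ((22 + (77/2)*(-706)) + 3963478)/(-2047068 - 3299034) = ((22 - 27181) + 3963478)/(-5346102) = (-27159 + 3963478)*(-1/5346102) = 3936319*(-1/5346102) = -3936319/5346102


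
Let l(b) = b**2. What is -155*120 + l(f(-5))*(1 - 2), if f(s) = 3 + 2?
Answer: -18625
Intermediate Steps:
f(s) = 5
-155*120 + l(f(-5))*(1 - 2) = -155*120 + 5**2*(1 - 2) = -18600 + 25*(-1) = -18600 - 25 = -18625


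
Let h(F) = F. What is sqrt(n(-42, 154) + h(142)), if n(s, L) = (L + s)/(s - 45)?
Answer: sqrt(1065054)/87 ≈ 11.862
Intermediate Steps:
n(s, L) = (L + s)/(-45 + s)
sqrt(n(-42, 154) + h(142)) = sqrt((154 - 42)/(-45 - 42) + 142) = sqrt(112/(-87) + 142) = sqrt(-1/87*112 + 142) = sqrt(-112/87 + 142) = sqrt(12242/87) = sqrt(1065054)/87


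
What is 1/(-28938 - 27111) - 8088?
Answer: -453324313/56049 ≈ -8088.0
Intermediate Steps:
1/(-28938 - 27111) - 8088 = 1/(-56049) - 8088 = -1/56049 - 8088 = -453324313/56049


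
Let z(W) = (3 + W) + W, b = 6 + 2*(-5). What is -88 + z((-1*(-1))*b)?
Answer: -93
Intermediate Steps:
b = -4 (b = 6 - 10 = -4)
z(W) = 3 + 2*W
-88 + z((-1*(-1))*b) = -88 + (3 + 2*(-1*(-1)*(-4))) = -88 + (3 + 2*(1*(-4))) = -88 + (3 + 2*(-4)) = -88 + (3 - 8) = -88 - 5 = -93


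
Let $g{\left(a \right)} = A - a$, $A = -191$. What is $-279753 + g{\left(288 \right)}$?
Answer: $-280232$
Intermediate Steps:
$g{\left(a \right)} = -191 - a$
$-279753 + g{\left(288 \right)} = -279753 - 479 = -280232$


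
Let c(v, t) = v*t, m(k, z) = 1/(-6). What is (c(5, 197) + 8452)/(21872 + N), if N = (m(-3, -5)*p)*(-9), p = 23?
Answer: 18874/43813 ≈ 0.43079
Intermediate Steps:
m(k, z) = -1/6
N = 69/2 (N = -1/6*23*(-9) = -23/6*(-9) = 69/2 ≈ 34.500)
c(v, t) = t*v
(c(5, 197) + 8452)/(21872 + N) = (197*5 + 8452)/(21872 + 69/2) = (985 + 8452)/(43813/2) = 9437*(2/43813) = 18874/43813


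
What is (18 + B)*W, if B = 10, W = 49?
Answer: 1372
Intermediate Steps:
(18 + B)*W = (18 + 10)*49 = 28*49 = 1372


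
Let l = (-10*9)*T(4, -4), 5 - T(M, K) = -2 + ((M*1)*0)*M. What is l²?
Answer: 396900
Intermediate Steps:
T(M, K) = 7 (T(M, K) = 5 - (-2 + ((M*1)*0)*M) = 5 - (-2 + (M*0)*M) = 5 - (-2 + 0*M) = 5 - (-2 + 0) = 5 - 1*(-2) = 5 + 2 = 7)
l = -630 (l = -10*9*7 = -90*7 = -630)
l² = (-630)² = 396900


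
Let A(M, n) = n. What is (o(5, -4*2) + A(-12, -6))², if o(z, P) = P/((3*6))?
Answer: 3364/81 ≈ 41.531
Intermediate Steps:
o(z, P) = P/18
(o(5, -4*2) + A(-12, -6))² = ((-4*2)/18 - 6)² = ((1/18)*(-8) - 6)² = (-4/9 - 6)² = (-58/9)² = 3364/81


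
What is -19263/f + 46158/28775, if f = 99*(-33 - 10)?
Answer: 250262477/40831725 ≈ 6.1291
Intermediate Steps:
f = -4257 (f = 99*(-43) = -4257)
-19263/f + 46158/28775 = -19263/(-4257) + 46158/28775 = -19263*(-1/4257) + 46158*(1/28775) = 6421/1419 + 46158/28775 = 250262477/40831725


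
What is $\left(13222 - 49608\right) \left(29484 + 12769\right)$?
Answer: $-1537417658$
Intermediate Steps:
$\left(13222 - 49608\right) \left(29484 + 12769\right) = \left(-36386\right) 42253 = -1537417658$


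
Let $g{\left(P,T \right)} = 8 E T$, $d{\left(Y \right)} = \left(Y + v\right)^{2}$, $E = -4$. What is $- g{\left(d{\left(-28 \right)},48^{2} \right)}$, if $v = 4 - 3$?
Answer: $73728$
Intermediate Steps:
$v = 1$ ($v = 4 - 3 = 1$)
$d{\left(Y \right)} = \left(1 + Y\right)^{2}$ ($d{\left(Y \right)} = \left(Y + 1\right)^{2} = \left(1 + Y\right)^{2}$)
$g{\left(P,T \right)} = - 32 T$ ($g{\left(P,T \right)} = 8 \left(-4\right) T = - 32 T$)
$- g{\left(d{\left(-28 \right)},48^{2} \right)} = - \left(-32\right) 48^{2} = - \left(-32\right) 2304 = \left(-1\right) \left(-73728\right) = 73728$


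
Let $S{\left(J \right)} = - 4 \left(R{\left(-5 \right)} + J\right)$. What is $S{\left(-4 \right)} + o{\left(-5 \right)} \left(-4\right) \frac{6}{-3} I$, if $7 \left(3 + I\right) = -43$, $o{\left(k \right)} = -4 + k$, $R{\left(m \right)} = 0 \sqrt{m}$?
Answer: $\frac{4720}{7} \approx 674.29$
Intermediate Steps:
$R{\left(m \right)} = 0$
$I = - \frac{64}{7}$ ($I = -3 + \frac{1}{7} \left(-43\right) = -3 - \frac{43}{7} = - \frac{64}{7} \approx -9.1429$)
$S{\left(J \right)} = - 4 J$ ($S{\left(J \right)} = - 4 \left(0 + J\right) = - 4 J$)
$S{\left(-4 \right)} + o{\left(-5 \right)} \left(-4\right) \frac{6}{-3} I = \left(-4\right) \left(-4\right) + \left(-4 - 5\right) \left(-4\right) \frac{6}{-3} \left(- \frac{64}{7}\right) = 16 + \left(-9\right) \left(-4\right) 6 \left(- \frac{1}{3}\right) \left(- \frac{64}{7}\right) = 16 + 36 \left(-2\right) \left(- \frac{64}{7}\right) = 16 - - \frac{4608}{7} = 16 + \frac{4608}{7} = \frac{4720}{7}$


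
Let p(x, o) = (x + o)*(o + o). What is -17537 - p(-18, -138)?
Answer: -60593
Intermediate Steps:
p(x, o) = 2*o*(o + x) (p(x, o) = (o + x)*(2*o) = 2*o*(o + x))
-17537 - p(-18, -138) = -17537 - 2*(-138)*(-138 - 18) = -17537 - 2*(-138)*(-156) = -17537 - 1*43056 = -17537 - 43056 = -60593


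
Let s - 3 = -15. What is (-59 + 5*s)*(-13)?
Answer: 1547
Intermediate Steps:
s = -12 (s = 3 - 15 = -12)
(-59 + 5*s)*(-13) = (-59 + 5*(-12))*(-13) = (-59 - 60)*(-13) = -119*(-13) = 1547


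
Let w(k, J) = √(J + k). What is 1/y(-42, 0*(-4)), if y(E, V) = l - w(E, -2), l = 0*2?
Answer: I*√11/22 ≈ 0.15076*I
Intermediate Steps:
l = 0
y(E, V) = -√(-2 + E) (y(E, V) = 0 - √(-2 + E) = -√(-2 + E))
1/y(-42, 0*(-4)) = 1/(-√(-2 - 42)) = 1/(-√(-44)) = 1/(-2*I*√11) = I*√11/22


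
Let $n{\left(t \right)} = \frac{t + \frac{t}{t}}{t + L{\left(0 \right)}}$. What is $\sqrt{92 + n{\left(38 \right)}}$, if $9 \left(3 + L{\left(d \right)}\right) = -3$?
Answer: $\frac{\sqrt{1490}}{4} \approx 9.6501$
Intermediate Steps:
$L{\left(d \right)} = - \frac{10}{3}$ ($L{\left(d \right)} = -3 + \frac{1}{9} \left(-3\right) = -3 - \frac{1}{3} = - \frac{10}{3}$)
$n{\left(t \right)} = \frac{1 + t}{- \frac{10}{3} + t}$ ($n{\left(t \right)} = \frac{t + \frac{t}{t}}{t - \frac{10}{3}} = \frac{t + 1}{- \frac{10}{3} + t} = \frac{1 + t}{- \frac{10}{3} + t}$)
$\sqrt{92 + n{\left(38 \right)}} = \sqrt{92 + \frac{3 \left(1 + 38\right)}{-10 + 3 \cdot 38}} = \sqrt{92 + 3 \frac{1}{-10 + 114} \cdot 39} = \sqrt{92 + 3 \cdot \frac{1}{104} \cdot 39} = \sqrt{92 + \frac{9}{8}} = \sqrt{\frac{745}{8}} = \frac{\sqrt{1490}}{4}$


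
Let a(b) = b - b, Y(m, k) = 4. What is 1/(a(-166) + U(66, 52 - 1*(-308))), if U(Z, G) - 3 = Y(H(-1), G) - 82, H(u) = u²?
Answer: -1/75 ≈ -0.013333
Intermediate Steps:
a(b) = 0
U(Z, G) = -75 (U(Z, G) = 3 + (4 - 82) = 3 - 78 = -75)
1/(a(-166) + U(66, 52 - 1*(-308))) = 1/(0 - 75) = 1/(-75) = -1/75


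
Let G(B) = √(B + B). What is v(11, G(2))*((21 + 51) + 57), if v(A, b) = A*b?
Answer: 2838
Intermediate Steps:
G(B) = √2*√B (G(B) = √(2*B) = √2*√B)
v(11, G(2))*((21 + 51) + 57) = (11*(√2*√2))*((21 + 51) + 57) = (11*2)*(72 + 57) = 22*129 = 2838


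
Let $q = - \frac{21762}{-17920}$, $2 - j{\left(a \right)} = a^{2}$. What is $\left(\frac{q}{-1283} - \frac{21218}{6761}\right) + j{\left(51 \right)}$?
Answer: $- \frac{202244227060201}{77722292480} \approx -2602.1$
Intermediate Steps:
$j{\left(a \right)} = 2 - a^{2}$
$q = \frac{10881}{8960}$ ($q = \left(-21762\right) \left(- \frac{1}{17920}\right) = \frac{10881}{8960} \approx 1.2144$)
$\left(\frac{q}{-1283} - \frac{21218}{6761}\right) + j{\left(51 \right)} = \left(\frac{10881}{8960 \left(-1283\right)} - \frac{21218}{6761}\right) + \left(2 - 51^{2}\right) = \left(\frac{10881}{8960} \left(- \frac{1}{1283}\right) - \frac{21218}{6761}\right) + \left(2 - 2601\right) = \left(- \frac{10881}{11495680} - \frac{21218}{6761}\right) + \left(2 - 2601\right) = - \frac{243988904681}{77722292480} - 2599 = - \frac{202244227060201}{77722292480}$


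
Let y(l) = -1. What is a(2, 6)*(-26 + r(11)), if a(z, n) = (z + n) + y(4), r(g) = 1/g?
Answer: -1995/11 ≈ -181.36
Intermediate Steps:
a(z, n) = -1 + n + z (a(z, n) = (z + n) - 1 = (n + z) - 1 = -1 + n + z)
a(2, 6)*(-26 + r(11)) = (-1 + 6 + 2)*(-26 + 1/11) = 7*(-26 + 1/11) = 7*(-285/11) = -1995/11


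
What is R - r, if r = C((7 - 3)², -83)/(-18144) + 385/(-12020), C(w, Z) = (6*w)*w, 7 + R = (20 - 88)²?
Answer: 2097814669/454356 ≈ 4617.1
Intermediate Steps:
R = 4617 (R = -7 + (20 - 88)² = -7 + (-68)² = -7 + 4624 = 4617)
C(w, Z) = 6*w²
r = -53017/454356 (r = (6*((7 - 3)²)²)/(-18144) + 385/(-12020) = (6*(4²)²)*(-1/18144) + 385*(-1/12020) = (6*16²)*(-1/18144) - 77/2404 = (6*256)*(-1/18144) - 77/2404 = 1536*(-1/18144) - 77/2404 = -16/189 - 77/2404 = -53017/454356 ≈ -0.11669)
R - r = 4617 - 1*(-53017/454356) = 4617 + 53017/454356 = 2097814669/454356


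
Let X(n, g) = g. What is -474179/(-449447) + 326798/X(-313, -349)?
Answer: -146712892235/156857003 ≈ -935.33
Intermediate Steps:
-474179/(-449447) + 326798/X(-313, -349) = -474179/(-449447) + 326798/(-349) = -474179*(-1/449447) + 326798*(-1/349) = 474179/449447 - 326798/349 = -146712892235/156857003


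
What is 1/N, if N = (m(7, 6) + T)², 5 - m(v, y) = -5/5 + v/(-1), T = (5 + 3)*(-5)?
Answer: 1/729 ≈ 0.0013717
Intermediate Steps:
T = -40 (T = 8*(-5) = -40)
m(v, y) = 6 + v (m(v, y) = 5 - (-5/5 + v/(-1)) = 5 - (-5*⅕ + v*(-1)) = 5 - (-1 - v) = 5 + (1 + v) = 6 + v)
N = 729 (N = ((6 + 7) - 40)² = (13 - 40)² = (-27)² = 729)
1/N = 1/729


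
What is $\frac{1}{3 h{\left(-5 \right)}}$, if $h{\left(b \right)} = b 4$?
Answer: $- \frac{1}{60} \approx -0.016667$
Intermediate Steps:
$h{\left(b \right)} = 4 b$
$\frac{1}{3 h{\left(-5 \right)}} = \frac{1}{3 \cdot 4 \left(-5\right)} = \frac{1}{3 \left(-20\right)} = \frac{1}{3} \left(- \frac{1}{20}\right) = - \frac{1}{60}$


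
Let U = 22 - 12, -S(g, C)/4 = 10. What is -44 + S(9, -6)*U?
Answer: -444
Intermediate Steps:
S(g, C) = -40 (S(g, C) = -4*10 = -40)
U = 10
-44 + S(9, -6)*U = -44 - 40*10 = -44 - 400 = -444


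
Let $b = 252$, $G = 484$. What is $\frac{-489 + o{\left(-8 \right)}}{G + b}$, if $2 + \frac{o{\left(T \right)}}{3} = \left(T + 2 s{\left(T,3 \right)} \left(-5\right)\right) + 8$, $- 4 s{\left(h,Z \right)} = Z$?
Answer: $- \frac{945}{1472} \approx -0.64198$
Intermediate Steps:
$s{\left(h,Z \right)} = - \frac{Z}{4}$
$o{\left(T \right)} = \frac{81}{2} + 3 T$ ($o{\left(T \right)} = -6 + 3 \left(\left(T + 2 \left(\left(- \frac{1}{4}\right) 3\right) \left(-5\right)\right) + 8\right) = -6 + 3 \left(\left(T + 2 \left(- \frac{3}{4}\right) \left(-5\right)\right) + 8\right) = -6 + 3 \left(\left(T - - \frac{15}{2}\right) + 8\right) = -6 + 3 \left(\left(T + \frac{15}{2}\right) + 8\right) = -6 + 3 \left(\left(\frac{15}{2} + T\right) + 8\right) = -6 + 3 \left(\frac{31}{2} + T\right) = -6 + \left(\frac{93}{2} + 3 T\right) = \frac{81}{2} + 3 T$)
$\frac{-489 + o{\left(-8 \right)}}{G + b} = \frac{-489 + \left(\frac{81}{2} + 3 \left(-8\right)\right)}{484 + 252} = \frac{-489 + \left(\frac{81}{2} - 24\right)}{736} = \left(-489 + \frac{33}{2}\right) \frac{1}{736} = \left(- \frac{945}{2}\right) \frac{1}{736} = - \frac{945}{1472}$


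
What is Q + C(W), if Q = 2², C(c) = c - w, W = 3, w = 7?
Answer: 0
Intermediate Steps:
C(c) = -7 + c (C(c) = c - 1*7 = c - 7 = -7 + c)
Q = 4
Q + C(W) = 4 + (-7 + 3) = 4 - 4 = 0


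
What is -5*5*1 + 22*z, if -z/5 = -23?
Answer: 2505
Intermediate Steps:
z = 115 (z = -5*(-23) = 115)
-5*5*1 + 22*z = -5*5*1 + 22*115 = -25*1 + 2530 = -25 + 2530 = 2505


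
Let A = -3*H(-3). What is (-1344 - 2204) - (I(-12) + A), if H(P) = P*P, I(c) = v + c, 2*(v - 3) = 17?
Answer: -7041/2 ≈ -3520.5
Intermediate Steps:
v = 23/2 (v = 3 + (1/2)*17 = 3 + 17/2 = 23/2 ≈ 11.500)
I(c) = 23/2 + c
H(P) = P**2
A = -27 (A = -3*(-3)**2 = -3*9 = -27)
(-1344 - 2204) - (I(-12) + A) = (-1344 - 2204) - ((23/2 - 12) - 27) = -3548 - (-1/2 - 27) = -3548 - 1*(-55/2) = -3548 + 55/2 = -7041/2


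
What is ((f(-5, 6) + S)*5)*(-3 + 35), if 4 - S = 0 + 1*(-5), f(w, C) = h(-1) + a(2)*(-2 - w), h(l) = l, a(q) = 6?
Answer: 4160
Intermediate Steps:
f(w, C) = -13 - 6*w (f(w, C) = -1 + 6*(-2 - w) = -1 + (-12 - 6*w) = -13 - 6*w)
S = 9 (S = 4 - (0 + 1*(-5)) = 4 - (0 - 5) = 4 - 1*(-5) = 4 + 5 = 9)
((f(-5, 6) + S)*5)*(-3 + 35) = (((-13 - 6*(-5)) + 9)*5)*(-3 + 35) = (((-13 + 30) + 9)*5)*32 = ((17 + 9)*5)*32 = (26*5)*32 = 130*32 = 4160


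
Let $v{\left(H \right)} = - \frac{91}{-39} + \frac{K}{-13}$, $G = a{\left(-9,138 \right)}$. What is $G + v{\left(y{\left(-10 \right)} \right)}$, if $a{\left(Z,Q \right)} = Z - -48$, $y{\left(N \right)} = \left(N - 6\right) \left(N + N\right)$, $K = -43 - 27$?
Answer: $\frac{1822}{39} \approx 46.718$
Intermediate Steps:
$K = -70$
$y{\left(N \right)} = 2 N \left(-6 + N\right)$ ($y{\left(N \right)} = \left(-6 + N\right) 2 N = 2 N \left(-6 + N\right)$)
$a{\left(Z,Q \right)} = 48 + Z$ ($a{\left(Z,Q \right)} = Z + 48 = 48 + Z$)
$G = 39$ ($G = 48 - 9 = 39$)
$v{\left(H \right)} = \frac{301}{39}$ ($v{\left(H \right)} = - \frac{91}{-39} - \frac{70}{-13} = \left(-91\right) \left(- \frac{1}{39}\right) - - \frac{70}{13} = \frac{7}{3} + \frac{70}{13} = \frac{301}{39}$)
$G + v{\left(y{\left(-10 \right)} \right)} = 39 + \frac{301}{39} = \frac{1822}{39}$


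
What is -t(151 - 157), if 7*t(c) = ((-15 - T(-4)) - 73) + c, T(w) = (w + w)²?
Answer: 158/7 ≈ 22.571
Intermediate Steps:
T(w) = 4*w² (T(w) = (2*w)² = 4*w²)
t(c) = -152/7 + c/7 (t(c) = (((-15 - 4*(-4)²) - 73) + c)/7 = (((-15 - 4*16) - 73) + c)/7 = (((-15 - 1*64) - 73) + c)/7 = (((-15 - 64) - 73) + c)/7 = ((-79 - 73) + c)/7 = (-152 + c)/7 = -152/7 + c/7)
-t(151 - 157) = -(-152/7 + (151 - 157)/7) = -(-152/7 + (⅐)*(-6)) = -(-152/7 - 6/7) = -1*(-158/7) = 158/7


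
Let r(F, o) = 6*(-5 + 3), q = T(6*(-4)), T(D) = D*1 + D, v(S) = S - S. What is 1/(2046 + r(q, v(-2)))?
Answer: 1/2034 ≈ 0.00049164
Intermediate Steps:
v(S) = 0
T(D) = 2*D (T(D) = D + D = 2*D)
q = -48 (q = 2*(6*(-4)) = 2*(-24) = -48)
r(F, o) = -12 (r(F, o) = 6*(-2) = -12)
1/(2046 + r(q, v(-2))) = 1/(2046 - 12) = 1/2034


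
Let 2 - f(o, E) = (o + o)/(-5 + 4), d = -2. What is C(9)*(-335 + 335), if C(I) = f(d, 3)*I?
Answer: 0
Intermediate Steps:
f(o, E) = 2 + 2*o (f(o, E) = 2 - (o + o)/(-5 + 4) = 2 - 2*o/(-1) = 2 - 2*o*(-1) = 2 - (-2)*o = 2 + 2*o)
C(I) = -2*I (C(I) = (2 + 2*(-2))*I = (2 - 4)*I = -2*I)
C(9)*(-335 + 335) = (-2*9)*(-335 + 335) = -18*0 = 0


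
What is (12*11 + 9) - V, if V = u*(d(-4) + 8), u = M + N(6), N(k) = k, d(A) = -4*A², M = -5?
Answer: 197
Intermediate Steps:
u = 1 (u = -5 + 6 = 1)
V = -56 (V = 1*(-4*(-4)² + 8) = 1*(-4*16 + 8) = 1*(-64 + 8) = 1*(-56) = -56)
(12*11 + 9) - V = (12*11 + 9) - 1*(-56) = (132 + 9) + 56 = 141 + 56 = 197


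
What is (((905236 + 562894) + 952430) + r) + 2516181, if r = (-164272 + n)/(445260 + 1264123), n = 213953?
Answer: 8438781190484/1709383 ≈ 4.9367e+6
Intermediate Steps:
r = 49681/1709383 (r = (-164272 + 213953)/(445260 + 1264123) = 49681/1709383 ≈ 0.029064)
(((905236 + 562894) + 952430) + r) + 2516181 = (((905236 + 562894) + 952430) + 49681/1709383) + 2516181 = ((1468130 + 952430) + 49681/1709383) + 2516181 = (2420560 + 49681/1709383) + 2516181 = 4137664164161/1709383 + 2516181 = 8438781190484/1709383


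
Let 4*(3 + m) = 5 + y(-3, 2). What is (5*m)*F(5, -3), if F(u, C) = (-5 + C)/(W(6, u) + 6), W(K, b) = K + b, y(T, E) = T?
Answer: 100/17 ≈ 5.8824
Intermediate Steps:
F(u, C) = (-5 + C)/(12 + u) (F(u, C) = (-5 + C)/((6 + u) + 6) = (-5 + C)/(12 + u))
m = -5/2 (m = -3 + (5 - 3)/4 = -3 + (¼)*2 = -3 + ½ = -5/2 ≈ -2.5000)
(5*m)*F(5, -3) = (5*(-5/2))*((-5 - 3)/(12 + 5)) = -25*(-8)/(2*17) = -25*(-8)/34 = -25/2*(-8/17) = 100/17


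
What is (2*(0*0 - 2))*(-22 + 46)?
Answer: -96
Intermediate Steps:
(2*(0*0 - 2))*(-22 + 46) = (2*(0 - 2))*24 = (2*(-2))*24 = -4*24 = -96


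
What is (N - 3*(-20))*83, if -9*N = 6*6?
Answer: 4648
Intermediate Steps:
N = -4 (N = -2*6/3 = -⅑*36 = -4)
(N - 3*(-20))*83 = (-4 - 3*(-20))*83 = (-4 + 60)*83 = 56*83 = 4648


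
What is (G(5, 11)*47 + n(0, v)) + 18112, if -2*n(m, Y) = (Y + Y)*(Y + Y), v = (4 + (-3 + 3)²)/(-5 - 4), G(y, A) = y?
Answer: 1486075/81 ≈ 18347.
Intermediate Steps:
v = -4/9 (v = (4 + 0²)/(-9) = (4 + 0)*(-⅑) = 4*(-⅑) = -4/9 ≈ -0.44444)
n(m, Y) = -2*Y² (n(m, Y) = -(Y + Y)*(Y + Y)/2 = -2*Y*2*Y/2 = -2*Y²)
(G(5, 11)*47 + n(0, v)) + 18112 = (5*47 - 2*(-4/9)²) + 18112 = (235 - 2*16/81) + 18112 = (235 - 32/81) + 18112 = 19003/81 + 18112 = 1486075/81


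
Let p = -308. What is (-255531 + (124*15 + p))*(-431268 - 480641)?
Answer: 231605735911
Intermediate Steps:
(-255531 + (124*15 + p))*(-431268 - 480641) = (-255531 + (124*15 - 308))*(-431268 - 480641) = (-255531 + (1860 - 308))*(-911909) = (-255531 + 1552)*(-911909) = -253979*(-911909) = 231605735911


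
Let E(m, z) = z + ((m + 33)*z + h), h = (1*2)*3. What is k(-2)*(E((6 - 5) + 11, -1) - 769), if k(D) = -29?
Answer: 23461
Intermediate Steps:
h = 6 (h = 2*3 = 6)
E(m, z) = 6 + z + z*(33 + m) (E(m, z) = z + ((m + 33)*z + 6) = z + ((33 + m)*z + 6) = z + (z*(33 + m) + 6) = z + (6 + z*(33 + m)) = 6 + z + z*(33 + m))
k(-2)*(E((6 - 5) + 11, -1) - 769) = -29*((6 + 34*(-1) + ((6 - 5) + 11)*(-1)) - 769) = -29*((6 - 34 + (1 + 11)*(-1)) - 769) = -29*((6 - 34 + 12*(-1)) - 769) = -29*((6 - 34 - 12) - 769) = -29*(-40 - 769) = -29*(-809) = 23461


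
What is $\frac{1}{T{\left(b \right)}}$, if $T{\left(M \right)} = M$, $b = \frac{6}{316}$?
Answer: $\frac{158}{3} \approx 52.667$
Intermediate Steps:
$b = \frac{3}{158}$ ($b = 6 \cdot \frac{1}{316} = \frac{3}{158} \approx 0.018987$)
$\frac{1}{T{\left(b \right)}} = \frac{1}{\frac{3}{158}} = \frac{158}{3}$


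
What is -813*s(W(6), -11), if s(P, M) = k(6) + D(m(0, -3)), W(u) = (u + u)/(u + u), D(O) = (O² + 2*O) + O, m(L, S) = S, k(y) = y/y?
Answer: -813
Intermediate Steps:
k(y) = 1
D(O) = O² + 3*O
W(u) = 1 (W(u) = (2*u)/((2*u)) = (2*u)*(1/(2*u)) = 1)
s(P, M) = 1 (s(P, M) = 1 - 3*(3 - 3) = 1 - 3*0 = 1 + 0 = 1)
-813*s(W(6), -11) = -813*1 = -813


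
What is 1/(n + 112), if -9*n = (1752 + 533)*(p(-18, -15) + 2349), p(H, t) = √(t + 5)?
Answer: -48298113/28798912945099 + 20565*I*√10/28798912945099 ≈ -1.6771e-6 + 2.2581e-9*I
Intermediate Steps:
p(H, t) = √(5 + t)
n = -596385 - 2285*I*√10/9 (n = -(1752 + 533)*(√(5 - 15) + 2349)/9 = -2285*(√(-10) + 2349)/9 = -2285*(I*√10 + 2349)/9 = -2285*(2349 + I*√10)/9 = -(5367465 + 2285*I*√10)/9 = -596385 - 2285*I*√10/9 ≈ -5.9639e+5 - 802.87*I)
1/(n + 112) = 1/((-596385 - 2285*I*√10/9) + 112) = 1/(-596273 - 2285*I*√10/9)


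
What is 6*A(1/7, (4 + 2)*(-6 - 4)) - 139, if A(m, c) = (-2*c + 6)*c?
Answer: -45499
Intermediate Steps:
A(m, c) = c*(6 - 2*c) (A(m, c) = (6 - 2*c)*c = c*(6 - 2*c))
6*A(1/7, (4 + 2)*(-6 - 4)) - 139 = 6*(2*((4 + 2)*(-6 - 4))*(3 - (4 + 2)*(-6 - 4))) - 139 = 6*(2*(6*(-10))*(3 - 6*(-10))) - 139 = 6*(2*(-60)*(3 - 1*(-60))) - 139 = 6*(2*(-60)*(3 + 60)) - 139 = 6*(2*(-60)*63) - 139 = 6*(-7560) - 139 = -45360 - 139 = -45499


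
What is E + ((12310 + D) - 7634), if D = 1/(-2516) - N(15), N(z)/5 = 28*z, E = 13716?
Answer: 40990671/2516 ≈ 16292.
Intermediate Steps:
N(z) = 140*z (N(z) = 5*(28*z) = 140*z)
D = -5283601/2516 (D = 1/(-2516) - 140*15 = -1/2516 - 1*2100 = -1/2516 - 2100 = -5283601/2516 ≈ -2100.0)
E + ((12310 + D) - 7634) = 13716 + ((12310 - 5283601/2516) - 7634) = 13716 + (25688359/2516 - 7634) = 13716 + 6481215/2516 = 40990671/2516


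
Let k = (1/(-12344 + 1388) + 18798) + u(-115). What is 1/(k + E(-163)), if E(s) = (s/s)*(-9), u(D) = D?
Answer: 10956/204592343 ≈ 5.3550e-5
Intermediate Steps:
k = 204690947/10956 (k = (1/(-12344 + 1388) + 18798) - 115 = (1/(-10956) + 18798) - 115 = (-1/10956 + 18798) - 115 = 205950887/10956 - 115 = 204690947/10956 ≈ 18683.)
E(s) = -9 (E(s) = 1*(-9) = -9)
1/(k + E(-163)) = 1/(204690947/10956 - 9) = 1/(204592343/10956) = 10956/204592343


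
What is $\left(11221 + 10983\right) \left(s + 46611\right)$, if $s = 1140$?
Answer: $1060263204$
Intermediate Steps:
$\left(11221 + 10983\right) \left(s + 46611\right) = \left(11221 + 10983\right) \left(1140 + 46611\right) = 22204 \cdot 47751 = 1060263204$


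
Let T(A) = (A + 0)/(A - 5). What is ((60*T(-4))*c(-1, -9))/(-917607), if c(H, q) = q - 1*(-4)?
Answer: 400/2752821 ≈ 0.00014531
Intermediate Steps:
c(H, q) = 4 + q (c(H, q) = q + 4 = 4 + q)
T(A) = A/(-5 + A)
((60*T(-4))*c(-1, -9))/(-917607) = ((60*(-4/(-5 - 4)))*(4 - 9))/(-917607) = ((60*(-4/(-9)))*(-5))*(-1/917607) = ((60*(-4*(-1/9)))*(-5))*(-1/917607) = ((60*(4/9))*(-5))*(-1/917607) = ((80/3)*(-5))*(-1/917607) = -400/3*(-1/917607) = 400/2752821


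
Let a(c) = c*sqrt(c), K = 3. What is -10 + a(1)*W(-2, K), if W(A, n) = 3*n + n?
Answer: 2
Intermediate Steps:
a(c) = c**(3/2)
W(A, n) = 4*n
-10 + a(1)*W(-2, K) = -10 + 1**(3/2)*(4*3) = -10 + 1*12 = -10 + 12 = 2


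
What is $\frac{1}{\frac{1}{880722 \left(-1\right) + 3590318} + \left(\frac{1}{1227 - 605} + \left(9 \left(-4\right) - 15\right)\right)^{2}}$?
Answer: $\frac{65518708679}{170403417242070} \approx 0.00038449$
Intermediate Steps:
$\frac{1}{\frac{1}{880722 \left(-1\right) + 3590318} + \left(\frac{1}{1227 - 605} + \left(9 \left(-4\right) - 15\right)\right)^{2}} = \frac{1}{\frac{1}{-880722 + 3590318} + \left(\frac{1}{622} - 51\right)^{2}} = \frac{1}{\frac{1}{2709596} + \left(\frac{1}{622} - 51\right)^{2}} = \frac{1}{\frac{1}{2709596} + \left(- \frac{31721}{622}\right)^{2}} = \frac{1}{\frac{1}{2709596} + \frac{1006221841}{386884}} = \frac{1}{\frac{170403417242070}{65518708679}} = \frac{65518708679}{170403417242070}$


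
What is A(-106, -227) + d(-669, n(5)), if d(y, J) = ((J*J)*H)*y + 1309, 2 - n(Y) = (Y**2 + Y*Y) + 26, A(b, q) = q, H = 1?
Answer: -3662362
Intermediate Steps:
n(Y) = -24 - 2*Y**2 (n(Y) = 2 - ((Y**2 + Y*Y) + 26) = 2 - ((Y**2 + Y**2) + 26) = 2 - (2*Y**2 + 26) = 2 - (26 + 2*Y**2) = 2 + (-26 - 2*Y**2) = -24 - 2*Y**2)
d(y, J) = 1309 + y*J**2 (d(y, J) = ((J*J)*1)*y + 1309 = (J**2*1)*y + 1309 = J**2*y + 1309 = y*J**2 + 1309 = 1309 + y*J**2)
A(-106, -227) + d(-669, n(5)) = -227 + (1309 - 669*(-24 - 2*5**2)**2) = -227 + (1309 - 669*(-24 - 2*25)**2) = -227 + (1309 - 669*(-24 - 50)**2) = -227 + (1309 - 669*(-74)**2) = -227 + (1309 - 669*5476) = -227 + (1309 - 3663444) = -227 - 3662135 = -3662362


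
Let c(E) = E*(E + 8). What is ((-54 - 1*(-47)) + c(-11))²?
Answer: 676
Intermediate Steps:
c(E) = E*(8 + E)
((-54 - 1*(-47)) + c(-11))² = ((-54 - 1*(-47)) - 11*(8 - 11))² = ((-54 + 47) - 11*(-3))² = (-7 + 33)² = 26² = 676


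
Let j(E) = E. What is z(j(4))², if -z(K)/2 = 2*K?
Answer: 256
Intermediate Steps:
z(K) = -4*K
z(j(4))² = (-4*4)² = (-16)² = 256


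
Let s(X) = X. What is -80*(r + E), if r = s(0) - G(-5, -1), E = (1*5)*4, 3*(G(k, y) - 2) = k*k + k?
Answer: -2720/3 ≈ -906.67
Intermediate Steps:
G(k, y) = 2 + k/3 + k²/3 (G(k, y) = 2 + (k*k + k)/3 = 2 + (k² + k)/3 = 2 + (k + k²)/3 = 2 + (k/3 + k²/3) = 2 + k/3 + k²/3)
E = 20 (E = 5*4 = 20)
r = -26/3 (r = 0 - (2 + (⅓)*(-5) + (⅓)*(-5)²) = 0 - (2 - 5/3 + (⅓)*25) = 0 - (2 - 5/3 + 25/3) = 0 - 1*26/3 = 0 - 26/3 = -26/3 ≈ -8.6667)
-80*(r + E) = -80*(-26/3 + 20) = -80*34/3 = -2720/3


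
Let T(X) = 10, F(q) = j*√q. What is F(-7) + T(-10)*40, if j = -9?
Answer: 400 - 9*I*√7 ≈ 400.0 - 23.812*I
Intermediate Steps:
F(q) = -9*√q
F(-7) + T(-10)*40 = -9*I*√7 + 10*40 = -9*I*√7 + 400 = 400 - 9*I*√7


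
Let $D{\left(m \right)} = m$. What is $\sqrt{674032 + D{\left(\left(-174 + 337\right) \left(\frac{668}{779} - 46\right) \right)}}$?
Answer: $\frac{\sqrt{404564979730}}{779} \approx 816.5$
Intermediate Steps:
$\sqrt{674032 + D{\left(\left(-174 + 337\right) \left(\frac{668}{779} - 46\right) \right)}} = \sqrt{674032 + \left(-174 + 337\right) \left(\frac{668}{779} - 46\right)} = \sqrt{674032 + 163 \left(668 \cdot \frac{1}{779} - 46\right)} = \sqrt{674032 + 163 \left(\frac{668}{779} - 46\right)} = \sqrt{674032 + 163 \left(- \frac{35166}{779}\right)} = \sqrt{674032 - \frac{5732058}{779}} = \sqrt{\frac{519338870}{779}} = \frac{\sqrt{404564979730}}{779}$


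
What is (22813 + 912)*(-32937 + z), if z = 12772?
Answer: -478414625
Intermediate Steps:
(22813 + 912)*(-32937 + z) = (22813 + 912)*(-32937 + 12772) = 23725*(-20165) = -478414625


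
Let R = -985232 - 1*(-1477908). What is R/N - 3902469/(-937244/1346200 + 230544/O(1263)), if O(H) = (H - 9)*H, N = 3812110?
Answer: 73422914571069432239584/10360208311124615 ≈ 7.0870e+6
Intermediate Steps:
R = 492676 (R = -985232 + 1477908 = 492676)
O(H) = H*(-9 + H) (O(H) = (-9 + H)*H = H*(-9 + H))
R/N - 3902469/(-937244/1346200 + 230544/O(1263)) = 492676/3812110 - 3902469/(-937244/1346200 + 230544/((1263*(-9 + 1263)))) = 492676*(1/3812110) - 3902469/(-937244*1/1346200 + 230544/((1263*1254))) = 246338/1906055 - 3902469/(-234311/336550 + 230544/1583802) = 246338/1906055 - 3902469/(-234311/336550 + 230544*(1/1583802)) = 246338/1906055 - 3902469/(-234311/336550 + 12808/87989) = 246338/1906055 - 3902469/(-16306258179/29612697950) = 246338/1906055 - 3902469*(-29612697950/16306258179) = 246338/1906055 + 38520878585412850/5435419393 = 73422914571069432239584/10360208311124615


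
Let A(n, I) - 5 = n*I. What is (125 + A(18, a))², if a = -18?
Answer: 37636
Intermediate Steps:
A(n, I) = 5 + I*n (A(n, I) = 5 + n*I = 5 + I*n)
(125 + A(18, a))² = (125 + (5 - 18*18))² = (125 + (5 - 324))² = (125 - 319)² = (-194)² = 37636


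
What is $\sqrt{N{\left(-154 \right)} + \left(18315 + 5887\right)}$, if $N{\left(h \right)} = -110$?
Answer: $2 \sqrt{6023} \approx 155.22$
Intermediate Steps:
$\sqrt{N{\left(-154 \right)} + \left(18315 + 5887\right)} = \sqrt{-110 + \left(18315 + 5887\right)} = \sqrt{-110 + 24202} = \sqrt{24092} = 2 \sqrt{6023}$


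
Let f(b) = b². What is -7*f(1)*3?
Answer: -21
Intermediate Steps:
-7*f(1)*3 = -7*1²*3 = -7*1*3 = -7*3 = -21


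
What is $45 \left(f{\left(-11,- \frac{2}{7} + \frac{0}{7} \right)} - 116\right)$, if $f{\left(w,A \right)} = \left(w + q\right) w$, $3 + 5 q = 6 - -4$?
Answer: $-468$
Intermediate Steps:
$q = \frac{7}{5}$ ($q = - \frac{3}{5} + \frac{6 - -4}{5} = - \frac{3}{5} + \frac{6 + 4}{5} = - \frac{3}{5} + \frac{1}{5} \cdot 10 = - \frac{3}{5} + 2 = \frac{7}{5} \approx 1.4$)
$f{\left(w,A \right)} = w \left(\frac{7}{5} + w\right)$ ($f{\left(w,A \right)} = \left(w + \frac{7}{5}\right) w = \left(\frac{7}{5} + w\right) w = w \left(\frac{7}{5} + w\right)$)
$45 \left(f{\left(-11,- \frac{2}{7} + \frac{0}{7} \right)} - 116\right) = 45 \left(\frac{1}{5} \left(-11\right) \left(7 + 5 \left(-11\right)\right) - 116\right) = 45 \left(\frac{1}{5} \left(-11\right) \left(7 - 55\right) - 116\right) = 45 \left(\frac{1}{5} \left(-11\right) \left(-48\right) - 116\right) = 45 \left(\frac{528}{5} - 116\right) = 45 \left(- \frac{52}{5}\right) = -468$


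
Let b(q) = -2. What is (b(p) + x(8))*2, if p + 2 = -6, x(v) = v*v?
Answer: 124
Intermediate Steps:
x(v) = v²
p = -8 (p = -2 - 6 = -8)
(b(p) + x(8))*2 = (-2 + 8²)*2 = (-2 + 64)*2 = 62*2 = 124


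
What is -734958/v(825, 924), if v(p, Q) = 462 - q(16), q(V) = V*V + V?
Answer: -19341/5 ≈ -3868.2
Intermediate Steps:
q(V) = V + V² (q(V) = V² + V = V + V²)
v(p, Q) = 190 (v(p, Q) = 462 - 16*(1 + 16) = 462 - 16*17 = 462 - 1*272 = 462 - 272 = 190)
-734958/v(825, 924) = -734958/190 = -734958*1/190 = -19341/5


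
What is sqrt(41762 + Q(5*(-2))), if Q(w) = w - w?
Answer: sqrt(41762) ≈ 204.36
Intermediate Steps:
Q(w) = 0
sqrt(41762 + Q(5*(-2))) = sqrt(41762 + 0) = sqrt(41762)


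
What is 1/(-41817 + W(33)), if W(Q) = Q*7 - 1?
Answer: -1/41587 ≈ -2.4046e-5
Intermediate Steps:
W(Q) = -1 + 7*Q (W(Q) = 7*Q - 1 = -1 + 7*Q)
1/(-41817 + W(33)) = 1/(-41817 + (-1 + 7*33)) = 1/(-41817 + (-1 + 231)) = 1/(-41817 + 230) = 1/(-41587) = -1/41587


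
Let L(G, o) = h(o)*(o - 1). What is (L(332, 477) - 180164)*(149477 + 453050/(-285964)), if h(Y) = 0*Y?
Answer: -1925258978108898/71491 ≈ -2.6930e+10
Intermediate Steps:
h(Y) = 0
L(G, o) = 0 (L(G, o) = 0*(o - 1) = 0*(-1 + o) = 0)
(L(332, 477) - 180164)*(149477 + 453050/(-285964)) = (0 - 180164)*(149477 + 453050/(-285964)) = -180164*(149477 + 453050*(-1/285964)) = -180164*(149477 - 226525/142982) = -180164*21372293889/142982 = -1925258978108898/71491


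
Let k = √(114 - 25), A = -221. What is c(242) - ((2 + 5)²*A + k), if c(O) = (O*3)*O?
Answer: 186521 - √89 ≈ 1.8651e+5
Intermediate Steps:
c(O) = 3*O² (c(O) = (3*O)*O = 3*O²)
k = √89 ≈ 9.4340
c(242) - ((2 + 5)²*A + k) = 3*242² - ((2 + 5)²*(-221) + √89) = 3*58564 - (7²*(-221) + √89) = 175692 - (49*(-221) + √89) = 175692 - (-10829 + √89) = 175692 + (10829 - √89) = 186521 - √89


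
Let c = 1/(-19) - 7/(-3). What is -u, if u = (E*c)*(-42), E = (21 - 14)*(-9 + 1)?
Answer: -101920/19 ≈ -5364.2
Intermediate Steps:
E = -56 (E = 7*(-8) = -56)
c = 130/57 (c = 1*(-1/19) - 7*(-1/3) = -1/19 + 7/3 = 130/57 ≈ 2.2807)
u = 101920/19 (u = -56*130/57*(-42) = -7280/57*(-42) = 101920/19 ≈ 5364.2)
-u = -1*101920/19 = -101920/19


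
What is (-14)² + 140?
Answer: 336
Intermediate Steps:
(-14)² + 140 = 196 + 140 = 336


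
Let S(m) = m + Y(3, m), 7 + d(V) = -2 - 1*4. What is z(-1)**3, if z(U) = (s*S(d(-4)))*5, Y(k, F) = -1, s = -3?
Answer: 9261000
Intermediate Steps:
d(V) = -13 (d(V) = -7 + (-2 - 1*4) = -7 + (-2 - 4) = -7 - 6 = -13)
S(m) = -1 + m (S(m) = m - 1 = -1 + m)
z(U) = 210 (z(U) = -3*(-1 - 13)*5 = -3*(-14)*5 = 42*5 = 210)
z(-1)**3 = 210**3 = 9261000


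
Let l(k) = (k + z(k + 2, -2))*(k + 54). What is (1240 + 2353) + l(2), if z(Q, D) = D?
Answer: 3593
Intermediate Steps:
l(k) = (-2 + k)*(54 + k) (l(k) = (k - 2)*(k + 54) = (-2 + k)*(54 + k))
(1240 + 2353) + l(2) = (1240 + 2353) + (-108 + 2² + 52*2) = 3593 + (-108 + 4 + 104) = 3593 + 0 = 3593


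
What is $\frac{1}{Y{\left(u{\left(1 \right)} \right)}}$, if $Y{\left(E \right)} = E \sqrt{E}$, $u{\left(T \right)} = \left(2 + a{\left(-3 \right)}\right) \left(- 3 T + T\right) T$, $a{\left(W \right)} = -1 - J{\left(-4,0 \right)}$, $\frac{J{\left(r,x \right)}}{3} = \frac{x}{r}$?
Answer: $\frac{i \sqrt{2}}{4} \approx 0.35355 i$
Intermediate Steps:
$J{\left(r,x \right)} = \frac{3 x}{r}$ ($J{\left(r,x \right)} = 3 \frac{x}{r} = \frac{3 x}{r}$)
$a{\left(W \right)} = -1$ ($a{\left(W \right)} = -1 - 3 \cdot 0 \frac{1}{-4} = -1 - 3 \cdot 0 \left(- \frac{1}{4}\right) = -1 - 0 = -1 + 0 = -1$)
$u{\left(T \right)} = - 2 T^{2}$ ($u{\left(T \right)} = \left(2 - 1\right) \left(- 3 T + T\right) T = 1 \left(- 2 T\right) T = - 2 T T = - 2 T^{2}$)
$Y{\left(E \right)} = E^{\frac{3}{2}}$
$\frac{1}{Y{\left(u{\left(1 \right)} \right)}} = \frac{1}{\left(- 2 \cdot 1^{2}\right)^{\frac{3}{2}}} = \frac{1}{\left(\left(-2\right) 1\right)^{\frac{3}{2}}} = \frac{1}{\left(-2\right)^{\frac{3}{2}}} = \frac{1}{\left(-2\right) i \sqrt{2}} = \frac{i \sqrt{2}}{4}$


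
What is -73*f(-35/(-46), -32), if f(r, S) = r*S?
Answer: 40880/23 ≈ 1777.4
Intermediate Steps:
f(r, S) = S*r
-73*f(-35/(-46), -32) = -(-2336)*(-35/(-46)) = -(-2336)*(-35*(-1/46)) = -(-2336)*35/46 = -73*(-560/23) = 40880/23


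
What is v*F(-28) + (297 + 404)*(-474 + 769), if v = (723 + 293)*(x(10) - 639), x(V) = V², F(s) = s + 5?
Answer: 12802147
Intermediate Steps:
F(s) = 5 + s
v = -547624 (v = (723 + 293)*(10² - 639) = 1016*(100 - 639) = 1016*(-539) = -547624)
v*F(-28) + (297 + 404)*(-474 + 769) = -547624*(5 - 28) + (297 + 404)*(-474 + 769) = -547624*(-23) + 701*295 = 12595352 + 206795 = 12802147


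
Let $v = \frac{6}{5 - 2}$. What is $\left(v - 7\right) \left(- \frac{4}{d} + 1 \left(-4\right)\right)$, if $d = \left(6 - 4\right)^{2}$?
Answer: $25$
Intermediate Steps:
$d = 4$ ($d = 2^{2} = 4$)
$v = 2$ ($v = \frac{6}{5 - 2} = \frac{6}{3} = 6 \cdot \frac{1}{3} = 2$)
$\left(v - 7\right) \left(- \frac{4}{d} + 1 \left(-4\right)\right) = \left(2 - 7\right) \left(- \frac{4}{4} + 1 \left(-4\right)\right) = - 5 \left(\left(-4\right) \frac{1}{4} - 4\right) = - 5 \left(-1 - 4\right) = \left(-5\right) \left(-5\right) = 25$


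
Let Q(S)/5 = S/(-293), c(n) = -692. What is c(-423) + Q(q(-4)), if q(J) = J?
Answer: -202736/293 ≈ -691.93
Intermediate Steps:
Q(S) = -5*S/293 (Q(S) = 5*(S/(-293)) = 5*(S*(-1/293)) = 5*(-S/293) = -5*S/293)
c(-423) + Q(q(-4)) = -692 - 5/293*(-4) = -692 + 20/293 = -202736/293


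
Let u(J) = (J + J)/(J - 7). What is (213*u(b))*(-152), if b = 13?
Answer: -140296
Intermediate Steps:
u(J) = 2*J/(-7 + J) (u(J) = (2*J)/(-7 + J) = 2*J/(-7 + J))
(213*u(b))*(-152) = (213*(2*13/(-7 + 13)))*(-152) = (213*(2*13/6))*(-152) = (213*(2*13*(1/6)))*(-152) = (213*(13/3))*(-152) = 923*(-152) = -140296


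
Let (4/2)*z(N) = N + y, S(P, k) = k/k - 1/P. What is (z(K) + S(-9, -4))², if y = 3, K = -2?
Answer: 841/324 ≈ 2.5957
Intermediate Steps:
S(P, k) = 1 - 1/P
z(N) = 3/2 + N/2 (z(N) = (N + 3)/2 = (3 + N)/2 = 3/2 + N/2)
(z(K) + S(-9, -4))² = ((3/2 + (½)*(-2)) + (-1 - 9)/(-9))² = ((3/2 - 1) - ⅑*(-10))² = (½ + 10/9)² = (29/18)² = 841/324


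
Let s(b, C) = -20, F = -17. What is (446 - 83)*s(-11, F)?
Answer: -7260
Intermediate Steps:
(446 - 83)*s(-11, F) = (446 - 83)*(-20) = 363*(-20) = -7260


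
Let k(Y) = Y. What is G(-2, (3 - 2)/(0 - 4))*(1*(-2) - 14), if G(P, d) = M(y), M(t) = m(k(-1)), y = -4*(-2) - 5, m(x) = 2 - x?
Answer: -48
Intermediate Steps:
y = 3 (y = 8 - 5 = 3)
M(t) = 3 (M(t) = 2 - 1*(-1) = 2 + 1 = 3)
G(P, d) = 3
G(-2, (3 - 2)/(0 - 4))*(1*(-2) - 14) = 3*(1*(-2) - 14) = 3*(-2 - 14) = 3*(-16) = -48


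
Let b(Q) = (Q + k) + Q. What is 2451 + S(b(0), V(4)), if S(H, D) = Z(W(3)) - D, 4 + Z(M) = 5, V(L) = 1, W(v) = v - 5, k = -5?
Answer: 2451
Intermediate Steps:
W(v) = -5 + v
b(Q) = -5 + 2*Q (b(Q) = (Q - 5) + Q = (-5 + Q) + Q = -5 + 2*Q)
Z(M) = 1 (Z(M) = -4 + 5 = 1)
S(H, D) = 1 - D
2451 + S(b(0), V(4)) = 2451 + (1 - 1*1) = 2451 + (1 - 1) = 2451 + 0 = 2451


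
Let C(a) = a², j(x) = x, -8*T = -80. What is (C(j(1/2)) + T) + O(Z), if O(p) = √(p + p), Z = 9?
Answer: 41/4 + 3*√2 ≈ 14.493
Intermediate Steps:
T = 10 (T = -⅛*(-80) = 10)
O(p) = √2*√p (O(p) = √(2*p) = √2*√p)
(C(j(1/2)) + T) + O(Z) = ((1/2)² + 10) + √2*√9 = ((½)² + 10) + √2*3 = (¼ + 10) + 3*√2 = 41/4 + 3*√2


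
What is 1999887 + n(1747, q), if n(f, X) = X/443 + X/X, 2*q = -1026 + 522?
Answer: 885950132/443 ≈ 1.9999e+6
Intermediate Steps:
q = -252 (q = (-1026 + 522)/2 = (½)*(-504) = -252)
n(f, X) = 1 + X/443 (n(f, X) = X*(1/443) + 1 = X/443 + 1 = 1 + X/443)
1999887 + n(1747, q) = 1999887 + (1 + (1/443)*(-252)) = 1999887 + (1 - 252/443) = 1999887 + 191/443 = 885950132/443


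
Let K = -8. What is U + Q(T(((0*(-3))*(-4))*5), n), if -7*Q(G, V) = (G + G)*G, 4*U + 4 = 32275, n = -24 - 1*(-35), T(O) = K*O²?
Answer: 32271/4 ≈ 8067.8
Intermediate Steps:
T(O) = -8*O²
n = 11 (n = -24 + 35 = 11)
U = 32271/4 (U = -1 + (¼)*32275 = -1 + 32275/4 = 32271/4 ≈ 8067.8)
Q(G, V) = -2*G²/7 (Q(G, V) = -(G + G)*G/7 = -2*G*G/7 = -2*G²/7)
U + Q(T(((0*(-3))*(-4))*5), n) = 32271/4 - 2*(-8*(((0*(-3))*(-4))*5)²)²/7 = 32271/4 - 2*(-8*((0*(-4))*5)²)²/7 = 32271/4 - 2*(-8*(0*5)²)²/7 = 32271/4 - 2*(-8*0²)²/7 = 32271/4 - 2*(-8*0)²/7 = 32271/4 - 2/7*0² = 32271/4 - 2/7*0 = 32271/4 + 0 = 32271/4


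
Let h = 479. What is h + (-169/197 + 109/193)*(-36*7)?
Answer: 21020347/38021 ≈ 552.86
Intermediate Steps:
h + (-169/197 + 109/193)*(-36*7) = 479 + (-169/197 + 109/193)*(-36*7) = 479 + (-169*1/197 + 109*(1/193))*(-252) = 479 + (-169/197 + 109/193)*(-252) = 479 - 11144/38021*(-252) = 479 + 2808288/38021 = 21020347/38021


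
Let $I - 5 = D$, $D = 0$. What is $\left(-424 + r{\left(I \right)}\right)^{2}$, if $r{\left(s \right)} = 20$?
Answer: $163216$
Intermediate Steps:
$I = 5$ ($I = 5 + 0 = 5$)
$\left(-424 + r{\left(I \right)}\right)^{2} = \left(-424 + 20\right)^{2} = \left(-404\right)^{2} = 163216$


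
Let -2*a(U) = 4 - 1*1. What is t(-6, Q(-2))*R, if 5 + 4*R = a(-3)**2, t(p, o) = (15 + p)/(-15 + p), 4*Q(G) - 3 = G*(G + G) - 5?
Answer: 33/112 ≈ 0.29464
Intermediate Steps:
a(U) = -3/2 (a(U) = -(4 - 1*1)/2 = -(4 - 1)/2 = -1/2*3 = -3/2)
Q(G) = -1/2 + G**2/2 (Q(G) = 3/4 + (G*(G + G) - 5)/4 = 3/4 + (G*(2*G) - 5)/4 = 3/4 + (2*G**2 - 5)/4 = 3/4 + (-5 + 2*G**2)/4 = 3/4 + (-5/4 + G**2/2) = -1/2 + G**2/2)
t(p, o) = (15 + p)/(-15 + p)
R = -11/16 (R = -5/4 + (-3/2)**2/4 = -5/4 + (1/4)*(9/4) = -5/4 + 9/16 = -11/16 ≈ -0.68750)
t(-6, Q(-2))*R = ((15 - 6)/(-15 - 6))*(-11/16) = (9/(-21))*(-11/16) = -1/21*9*(-11/16) = -3/7*(-11/16) = 33/112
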